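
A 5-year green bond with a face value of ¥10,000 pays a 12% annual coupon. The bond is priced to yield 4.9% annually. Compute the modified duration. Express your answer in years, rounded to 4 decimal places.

Periodic yield y = 0.049. First find Macaulay duration:
  t   CF        PV=CF/(1+0.049)^t    t·PV
  1     1,200.00     1,143.9466     1,143.9466
  2     1,200.00     1,090.5115     2,181.0231
  3     1,200.00     1,039.5725     3,118.7175
  4     1,200.00       991.0129     3,964.0515
  5    11,200.00     8,817.4008    44,087.0039
  Σ                 13,082.4443    54,494.7426
P = 13,082.4443; Macaulay duration = 54,494.7426 / 13,082.4443 = 4.16549 years.
Modified duration = D_Mac / (1 + y) = 4.16549 / 1.049 = 3.97091 years.

3.9709 years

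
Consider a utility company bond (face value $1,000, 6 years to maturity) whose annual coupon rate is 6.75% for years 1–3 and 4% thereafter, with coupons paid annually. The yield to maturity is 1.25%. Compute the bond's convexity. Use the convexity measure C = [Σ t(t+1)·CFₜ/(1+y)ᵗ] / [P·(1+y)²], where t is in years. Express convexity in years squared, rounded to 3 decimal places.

34.451

With y = 0.0125:
  t   CF        PV=CF/(1+0.0125)^t    t·PV        t(t+1)·PV
  1        67.50        66.6667        66.6667         133.3333
  2        67.50        65.8436       131.6872         395.0617
  3        67.50        65.0307       195.0922         780.3688
  4        40.00        38.0610       152.2439         761.2194
  5        40.00        37.5911       187.9554       1,127.7325
  6     1,040.00       965.3019     5,791.8112      40,542.6786
  Σ                  1,238.4949     6,525.4566      43,740.3944
P = 1,238.4949.
Convexity = Σ t(t+1)·PV / [P·(1+y)²] = 43,740.3944 / (1,238.4949 × 1.025156) = 34.45073.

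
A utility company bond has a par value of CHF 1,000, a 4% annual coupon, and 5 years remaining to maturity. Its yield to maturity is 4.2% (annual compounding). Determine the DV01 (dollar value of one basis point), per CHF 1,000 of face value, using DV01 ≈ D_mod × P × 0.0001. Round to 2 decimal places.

Periodic yield y = 0.042.
  t   CF        PV=CF/(1+0.042)^t    t·PV
  1        40.00        38.3877        38.3877
  2        40.00        36.8404        73.6808
  3        40.00        35.3555       106.0665
  4        40.00        33.9304       135.7216
  5     1,040.00       846.6321     4,233.1606
  Σ                    991.1462     4,587.0173
P = 991.1462; D_Mac = 4.62799 yrs; D_mod = 4.44145 yrs.
DV01 ≈ 4.44145 × 991.1462 × 0.0001 = 0.440213.

CHF 0.44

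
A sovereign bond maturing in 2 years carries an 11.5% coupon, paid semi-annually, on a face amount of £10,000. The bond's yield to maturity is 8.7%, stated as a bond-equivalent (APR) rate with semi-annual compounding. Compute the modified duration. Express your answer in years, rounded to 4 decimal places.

Periodic yield y = 0.0435. First find Macaulay duration:
  t   CF        PV=CF/(1+0.0435)^t    t·PV
  1       575.00       551.0302       551.0302
  2       575.00       528.0596     1,056.1192
  3       575.00       506.0466     1,518.1397
  4    10,575.00     8,918.8850    35,675.5399
  Σ                 10,504.0213    38,800.8289
P = 10,504.0213; Macaulay duration = 38,800.8289 / 10,504.0213 = 3.69390 half-year periods = 1.84695 years.
Modified duration = D_Mac / (1 + y) = 1.84695 / 1.0435 = 1.76996 years.

1.7700 years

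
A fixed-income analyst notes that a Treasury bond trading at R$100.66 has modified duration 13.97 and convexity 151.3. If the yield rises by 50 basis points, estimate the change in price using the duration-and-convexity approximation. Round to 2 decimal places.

-R$6.84

Duration effect: -D_mod·Δy = -13.97 × (+0.005) = -0.069850
Convexity effect: ½·C·(Δy)² = 0.5 × 151.3 × (0.005)² = +0.00189125
ΔP/P ≈ -0.069850 + 0.00189125 = -0.06795875
ΔP ≈ 100.66 × (-0.06795875) = -6.840727775.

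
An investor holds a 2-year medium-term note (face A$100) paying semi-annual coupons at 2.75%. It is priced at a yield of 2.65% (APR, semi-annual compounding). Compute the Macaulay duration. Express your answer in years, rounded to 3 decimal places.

Periodic yield y = 0.01325. Discount each cash flow and weight by its period:
  t   CF        PV=CF/(1+0.01325)^t    t·PV
  1        1.375         1.3570         1.3570
  2        1.375         1.3393         2.6785
  3        1.375         1.3218         3.9653
  4      101.375        96.1755       384.7020
  Σ                    100.1935       392.7028
Price P = Σ PV = 100.1935.
Macaulay duration = Σ(t·PV) / P = 392.7028 / 100.1935 = 3.91944 half-year periods.
In years: 3.91944 / 2 = 1.95972 years.

1.960 years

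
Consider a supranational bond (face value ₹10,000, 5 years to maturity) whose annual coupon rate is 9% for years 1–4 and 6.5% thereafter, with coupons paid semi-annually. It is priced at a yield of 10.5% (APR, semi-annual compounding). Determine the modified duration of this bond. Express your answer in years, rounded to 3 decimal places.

Periodic yield y = 0.0525. First find Macaulay duration:
  t   CF        PV=CF/(1+0.0525)^t    t·PV
  1       450.00       427.5534       427.5534
  2       450.00       406.2266       812.4531
  3       450.00       385.9635     1,157.8904
  4       450.00       366.7111     1,466.8445
  5       450.00       348.4191     1,742.0956
  6       450.00       331.0396     1,986.2373
  7       450.00       314.5269     2,201.6882
  8       450.00       298.8379     2,390.7032
  9       325.00       205.0616     1,845.5547
  10   10,325.00     6,189.6917    61,896.9166
  Σ                  9,274.0314    75,927.9372
P = 9,274.0314; Macaulay duration = 75,927.9372 / 9,274.0314 = 8.18716 half-year periods = 4.09358 years.
Modified duration = D_Mac / (1 + y) = 4.09358 / 1.0525 = 3.88939 years.

3.889 years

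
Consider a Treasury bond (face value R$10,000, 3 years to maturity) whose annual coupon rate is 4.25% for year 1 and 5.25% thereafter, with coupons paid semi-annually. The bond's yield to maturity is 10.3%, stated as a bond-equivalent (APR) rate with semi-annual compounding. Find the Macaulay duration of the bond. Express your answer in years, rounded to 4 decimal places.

2.8210 years

Periodic yield y = 0.0515. Discount each cash flow and weight by its period:
  t   CF        PV=CF/(1+0.0515)^t    t·PV
  1       212.50       202.0922       202.0922
  2       212.50       192.1942       384.3885
  3       262.50       225.7883       677.3650
  4       262.50       214.7297       858.9190
  5       262.50       204.2128     1,021.0639
  6    10,262.50     7,592.7222    45,556.3330
  Σ                  8,631.7395    48,700.1615
Price P = Σ PV = 8,631.7395.
Macaulay duration = Σ(t·PV) / P = 48,700.1615 / 8,631.7395 = 5.64199 half-year periods.
In years: 5.64199 / 2 = 2.82099 years.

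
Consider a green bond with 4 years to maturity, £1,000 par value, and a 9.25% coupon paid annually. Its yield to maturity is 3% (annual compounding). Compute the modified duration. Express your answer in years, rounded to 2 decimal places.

3.47 years

Periodic yield y = 0.03. First find Macaulay duration:
  t   CF        PV=CF/(1+0.03)^t    t·PV
  1        92.50        89.8058        89.8058
  2        92.50        87.1901       174.3802
  3        92.50        84.6506       253.9518
  4     1,092.50       970.6721     3,882.6884
  Σ                  1,232.3187     4,400.8263
P = 1,232.3187; Macaulay duration = 4,400.8263 / 1,232.3187 = 3.57118 years.
Modified duration = D_Mac / (1 + y) = 3.57118 / 1.03 = 3.46716 years.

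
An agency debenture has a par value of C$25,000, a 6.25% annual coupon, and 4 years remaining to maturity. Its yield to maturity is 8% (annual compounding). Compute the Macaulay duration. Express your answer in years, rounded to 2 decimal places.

3.65 years

Periodic yield y = 0.08. Discount each cash flow and weight by its year:
  t   CF        PV=CF/(1+0.08)^t    t·PV
  1     1,562.50     1,446.7593     1,446.7593
  2     1,562.50     1,339.5919     2,679.1838
  3     1,562.50     1,240.3629     3,721.0886
  4    26,562.50    19,524.2305    78,096.9219
  Σ                 23,550.9445    85,943.9536
Price P = Σ PV = 23,550.9445.
Macaulay duration = Σ(t·PV) / P = 85,943.9536 / 23,550.9445 = 3.64928 years.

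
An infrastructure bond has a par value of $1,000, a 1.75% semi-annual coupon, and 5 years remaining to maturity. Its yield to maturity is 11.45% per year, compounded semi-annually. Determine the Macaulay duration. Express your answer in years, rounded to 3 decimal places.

Periodic yield y = 0.05725. Discount each cash flow and weight by its period:
  t   CF        PV=CF/(1+0.05725)^t    t·PV
  1         8.75         8.2762         8.2762
  2         8.75         7.8280        15.6561
  3         8.75         7.4041        22.2124
  4         8.75         7.0032        28.0128
  5         8.75         6.6240        33.1199
  6         8.75         6.2653        37.5918
  7         8.75         5.9260        41.4822
  8         8.75         5.6051        44.8411
  9         8.75         5.3016        47.7146
  10    1,008.75       578.1048     5,781.0485
  Σ                    638.3385     6,059.9557
Price P = Σ PV = 638.3385.
Macaulay duration = Σ(t·PV) / P = 6,059.9557 / 638.3385 = 9.49333 half-year periods.
In years: 9.49333 / 2 = 4.74666 years.

4.747 years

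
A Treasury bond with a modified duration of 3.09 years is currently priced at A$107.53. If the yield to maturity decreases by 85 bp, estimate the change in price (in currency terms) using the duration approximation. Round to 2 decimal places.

+A$2.82

Duration approximation: ΔP/P ≈ -D_mod · Δy = -3.09 × (-0.0085) = +0.026265.
ΔP ≈ 107.53 × (+0.026265) = +2.82427545.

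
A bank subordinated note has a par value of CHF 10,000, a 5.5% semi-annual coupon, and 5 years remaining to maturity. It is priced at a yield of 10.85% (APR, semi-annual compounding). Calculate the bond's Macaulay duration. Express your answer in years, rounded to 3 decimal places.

Periodic yield y = 0.05425. Discount each cash flow and weight by its period:
  t   CF        PV=CF/(1+0.05425)^t    t·PV
  1       275.00       260.8489       260.8489
  2       275.00       247.4261       494.8522
  3       275.00       234.6939       704.0818
  4       275.00       222.6170       890.4679
  5       275.00       211.1615     1,055.8073
  6       275.00       200.2954     1,201.7726
  7       275.00       189.9885     1,329.9198
  8       275.00       180.2120     1,441.6964
  9       275.00       170.9386     1,538.4476
  10   10,275.00     6,058.2297    60,582.2967
  Σ                  7,976.4117    69,500.1911
Price P = Σ PV = 7,976.4117.
Macaulay duration = Σ(t·PV) / P = 69,500.1911 / 7,976.4117 = 8.71322 half-year periods.
In years: 8.71322 / 2 = 4.35661 years.

4.357 years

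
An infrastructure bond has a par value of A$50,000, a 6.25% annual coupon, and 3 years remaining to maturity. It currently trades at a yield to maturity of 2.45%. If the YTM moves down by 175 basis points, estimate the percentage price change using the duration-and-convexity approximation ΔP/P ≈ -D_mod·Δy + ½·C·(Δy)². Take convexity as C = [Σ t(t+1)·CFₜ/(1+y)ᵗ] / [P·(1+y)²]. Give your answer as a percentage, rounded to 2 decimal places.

+5.01%

With y = 0.0245:
  t   CF        PV=CF/(1+0.0245)^t    t·PV        t(t+1)·PV
  1     3,125.00     3,050.2684     3,050.2684       6,100.5368
  2     3,125.00     2,977.3240     5,954.6480      17,863.9439
  3    53,125.00    49,404.1071   148,212.3214     592,849.2856
  Σ                 55,431.6995   157,217.2378     616,813.7664
P = 55,431.6995; D_Mac = 2.83623 yrs; D_mod = 2.76841 yrs; C = 10.60161.
Duration effect: -2.76841 × (-0.0175) = +0.048447
Convexity effect: 0.5 × 10.60161 × (-0.0175)² = +0.0016234
ΔP/P ≈ +0.048447 + 0.0016234 = +0.050071 = +5.0071%.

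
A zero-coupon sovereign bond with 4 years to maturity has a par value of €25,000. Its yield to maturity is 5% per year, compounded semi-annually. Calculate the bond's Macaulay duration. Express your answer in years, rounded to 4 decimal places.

4.0000 years

A zero-coupon bond has a single cash flow at maturity, so its Macaulay duration equals its maturity: 4 years.
(Equivalently: 8 semi-annual periods ÷ 2 = 4 years.)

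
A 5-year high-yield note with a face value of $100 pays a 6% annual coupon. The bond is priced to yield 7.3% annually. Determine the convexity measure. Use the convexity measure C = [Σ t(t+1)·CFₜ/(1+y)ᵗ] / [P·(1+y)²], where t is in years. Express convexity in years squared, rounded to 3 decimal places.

With y = 0.073:
  t   CF        PV=CF/(1+0.073)^t    t·PV        t(t+1)·PV
  1         6.00         5.5918         5.5918          11.1836
  2         6.00         5.2114        10.4227          31.2682
  3         6.00         4.8568        14.5705          58.2819
  4         6.00         4.5264        18.1056          90.5279
  5       106.00        74.5259       372.6295       2,235.7771
  Σ                     94.7123       421.3201       2,427.0387
P = 94.7123.
Convexity = Σ t(t+1)·PV / [P·(1+y)²] = 2,427.0387 / (94.7123 × 1.151329) = 22.25722.

22.257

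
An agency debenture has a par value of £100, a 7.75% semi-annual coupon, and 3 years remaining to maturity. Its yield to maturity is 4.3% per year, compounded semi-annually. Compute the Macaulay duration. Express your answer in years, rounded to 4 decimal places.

2.7476 years

Periodic yield y = 0.0215. Discount each cash flow and weight by its period:
  t   CF        PV=CF/(1+0.0215)^t    t·PV
  1        3.875         3.7934         3.7934
  2        3.875         3.7136         7.4272
  3        3.875         3.6354        10.9063
  4        3.875         3.5589        14.2357
  5        3.875         3.4840        17.4201
  6      103.875        91.4283       548.5700
  Σ                    109.6137       602.3527
Price P = Σ PV = 109.6137.
Macaulay duration = Σ(t·PV) / P = 602.3527 / 109.6137 = 5.49523 half-year periods.
In years: 5.49523 / 2 = 2.74761 years.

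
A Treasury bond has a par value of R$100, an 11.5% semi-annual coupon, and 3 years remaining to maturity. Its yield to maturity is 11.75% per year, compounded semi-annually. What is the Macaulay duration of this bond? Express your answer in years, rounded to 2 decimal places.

Periodic yield y = 0.05875. Discount each cash flow and weight by its period:
  t   CF        PV=CF/(1+0.05875)^t    t·PV
  1         5.75         5.4309         5.4309
  2         5.75         5.1296        10.2591
  3         5.75         4.8449        14.5348
  4         5.75         4.5761        18.3043
  5         5.75         4.3222        21.6108
  6       105.75        75.0792       450.4754
  Σ                     99.3829       520.6154
Price P = Σ PV = 99.3829.
Macaulay duration = Σ(t·PV) / P = 520.6154 / 99.3829 = 5.23848 half-year periods.
In years: 5.23848 / 2 = 2.61924 years.

2.62 years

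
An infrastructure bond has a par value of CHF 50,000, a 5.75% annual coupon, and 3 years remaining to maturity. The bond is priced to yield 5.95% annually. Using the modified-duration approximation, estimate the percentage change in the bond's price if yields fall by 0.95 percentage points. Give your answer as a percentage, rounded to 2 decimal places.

Periodic yield y = 0.0595. Modified duration first:
  t   CF        PV=CF/(1+0.0595)^t    t·PV
  1     2,875.00     2,713.5441     2,713.5441
  2     2,875.00     2,561.1554     5,122.3108
  3    52,875.00    44,457.7518   133,373.2555
  Σ                 49,732.4513   141,209.1104
P = 49,732.4513; D_Mac = 2.83938 yrs; D_mod = 2.83938/(1+0.0595) = 2.67992 yrs.
ΔP/P ≈ -D_mod · Δy = -2.67992 × (-0.0095) = +0.025459 = +2.5459%.

+2.55%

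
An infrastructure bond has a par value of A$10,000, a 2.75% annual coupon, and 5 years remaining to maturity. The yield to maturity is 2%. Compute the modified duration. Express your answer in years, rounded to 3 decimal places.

4.652 years

Periodic yield y = 0.02. First find Macaulay duration:
  t   CF        PV=CF/(1+0.02)^t    t·PV
  1       275.00       269.6078       269.6078
  2       275.00       264.3214       528.6428
  3       275.00       259.1386       777.4159
  4       275.00       254.0575     1,016.2300
  5    10,275.00     9,306.3841    46,531.9204
  Σ                 10,353.5095    49,123.8169
P = 10,353.5095; Macaulay duration = 49,123.8169 / 10,353.5095 = 4.74465 years.
Modified duration = D_Mac / (1 + y) = 4.74465 / 1.02 = 4.65162 years.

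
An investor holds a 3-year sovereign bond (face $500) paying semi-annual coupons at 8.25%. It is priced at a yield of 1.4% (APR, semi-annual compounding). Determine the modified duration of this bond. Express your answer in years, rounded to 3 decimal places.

Periodic yield y = 0.007. First find Macaulay duration:
  t   CF        PV=CF/(1+0.007)^t    t·PV
  1       20.625        20.4816        20.4816
  2       20.625        20.3393        40.6785
  3       20.625        20.1979        60.5936
  4       20.625        20.0575        80.2299
  5       20.625        19.9180        99.5902
  6      520.625       499.2846     2,995.7078
  Σ                    600.2789     3,297.2816
P = 600.2789; Macaulay duration = 3,297.2816 / 600.2789 = 5.49292 half-year periods = 2.74646 years.
Modified duration = D_Mac / (1 + y) = 2.74646 / 1.007 = 2.72737 years.

2.727 years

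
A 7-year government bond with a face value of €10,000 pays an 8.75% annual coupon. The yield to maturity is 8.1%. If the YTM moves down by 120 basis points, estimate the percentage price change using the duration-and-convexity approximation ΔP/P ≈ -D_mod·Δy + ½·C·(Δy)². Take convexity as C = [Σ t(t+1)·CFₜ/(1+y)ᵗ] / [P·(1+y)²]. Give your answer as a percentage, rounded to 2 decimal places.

+6.41%

With y = 0.081:
  t   CF        PV=CF/(1+0.081)^t    t·PV        t(t+1)·PV
  1       875.00       809.4357       809.4357       1,618.8714
  2       875.00       748.7842     1,497.5684       4,492.7051
  3       875.00       692.6773     2,078.0320       8,312.1279
  4       875.00       640.7746     2,563.0983      12,815.4917
  5       875.00       592.7609     2,963.8047      17,782.8284
  6       875.00       548.3450     3,290.0700      23,030.4901
  7    10,875.00     6,304.4820    44,131.3739     353,050.9911
  Σ                 10,337.2597    57,333.3830     421,103.5057
P = 10,337.2597; D_Mac = 5.54628 yrs; D_mod = 5.13070 yrs; C = 34.86037.
Duration effect: -5.13070 × (-0.012) = +0.061568
Convexity effect: 0.5 × 34.86037 × (-0.012)² = +0.0025099
ΔP/P ≈ +0.061568 + 0.0025099 = +0.064078 = +6.4078%.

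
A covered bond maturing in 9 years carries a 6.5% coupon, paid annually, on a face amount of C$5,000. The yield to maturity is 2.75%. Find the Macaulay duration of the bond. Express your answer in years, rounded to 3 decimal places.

7.347 years

Periodic yield y = 0.0275. Discount each cash flow and weight by its year:
  t   CF        PV=CF/(1+0.0275)^t    t·PV
  1       325.00       316.3017       316.3017
  2       325.00       307.8362       615.6724
  3       325.00       299.5973       898.7918
  4       325.00       291.5789     1,166.3155
  5       325.00       283.7750     1,418.8752
  6       325.00       276.1801     1,657.0806
  7       325.00       268.7884     1,881.5189
  8       325.00       261.5946     2,092.7565
  9     5,325.00     4,171.4125    37,542.7124
  Σ                  6,477.0647    47,590.0251
Price P = Σ PV = 6,477.0647.
Macaulay duration = Σ(t·PV) / P = 47,590.0251 / 6,477.0647 = 7.34747 years.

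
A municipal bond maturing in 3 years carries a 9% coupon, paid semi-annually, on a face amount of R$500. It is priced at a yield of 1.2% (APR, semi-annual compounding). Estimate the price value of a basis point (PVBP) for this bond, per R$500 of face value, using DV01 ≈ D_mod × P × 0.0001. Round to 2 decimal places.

R$0.17

Periodic yield y = 0.006.
  t   CF        PV=CF/(1+0.006)^t    t·PV
  1        22.50        22.3658        22.3658
  2        22.50        22.2324        44.4648
  3        22.50        22.0998        66.2994
  4        22.50        21.9680        87.8720
  5        22.50        21.8370       109.1849
  6       522.50       504.0788     3,024.4726
  Σ                    614.5818     3,354.6596
P = 614.5818; D_Mac = 5.45844 half-year periods = 2.72922 yrs; D_mod = 2.71294 yrs.
DV01 ≈ 2.71294 × 614.5818 × 0.0001 = 0.166733.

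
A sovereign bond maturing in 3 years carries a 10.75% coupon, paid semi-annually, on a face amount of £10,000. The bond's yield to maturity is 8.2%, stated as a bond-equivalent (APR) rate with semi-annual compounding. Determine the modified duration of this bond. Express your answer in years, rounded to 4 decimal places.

Periodic yield y = 0.041. First find Macaulay duration:
  t   CF        PV=CF/(1+0.041)^t    t·PV
  1       537.50       516.3305       516.3305
  2       537.50       495.9947       991.9893
  3       537.50       476.4598     1,429.3795
  4       537.50       457.6943     1,830.7774
  5       537.50       439.6680     2,198.3398
  6    10,537.50     8,280.0548    49,680.3287
  Σ                 10,666.2020    56,647.1452
P = 10,666.2020; Macaulay duration = 56,647.1452 / 10,666.2020 = 5.31090 half-year periods = 2.65545 years.
Modified duration = D_Mac / (1 + y) = 2.65545 / 1.041 = 2.55087 years.

2.5509 years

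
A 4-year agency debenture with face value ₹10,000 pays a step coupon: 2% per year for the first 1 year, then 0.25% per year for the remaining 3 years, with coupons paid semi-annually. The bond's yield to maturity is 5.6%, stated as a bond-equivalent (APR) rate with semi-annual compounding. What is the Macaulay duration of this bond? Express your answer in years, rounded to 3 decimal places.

Periodic yield y = 0.028. Discount each cash flow and weight by its period:
  t   CF        PV=CF/(1+0.028)^t    t·PV
  1       100.00        97.2763        97.2763
  2       100.00        94.6267       189.2534
  3        12.50        11.5062        34.5185
  4        12.50        11.1928        44.7711
  5        12.50        10.8879        54.4395
  6        12.50        10.5914        63.5481
  7        12.50        10.3029        72.1201
  8    10,012.50     8,027.8197    64,222.5579
  Σ                  8,274.2038    64,778.4849
Price P = Σ PV = 8,274.2038.
Macaulay duration = Σ(t·PV) / P = 64,778.4849 / 8,274.2038 = 7.82897 half-year periods.
In years: 7.82897 / 2 = 3.91448 years.

3.914 years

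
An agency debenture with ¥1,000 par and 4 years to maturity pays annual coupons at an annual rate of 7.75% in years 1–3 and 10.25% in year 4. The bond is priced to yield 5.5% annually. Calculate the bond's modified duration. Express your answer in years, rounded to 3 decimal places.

3.424 years

Periodic yield y = 0.055. First find Macaulay duration:
  t   CF        PV=CF/(1+0.055)^t    t·PV
  1        77.50        73.4597        73.4597
  2        77.50        69.6301       139.2601
  3        77.50        66.0001       198.0002
  4     1,102.50       889.9565     3,559.8258
  Σ                  1,099.0463     3,970.5459
P = 1,099.0463; Macaulay duration = 3,970.5459 / 1,099.0463 = 3.61272 years.
Modified duration = D_Mac / (1 + y) = 3.61272 / 1.055 = 3.42438 years.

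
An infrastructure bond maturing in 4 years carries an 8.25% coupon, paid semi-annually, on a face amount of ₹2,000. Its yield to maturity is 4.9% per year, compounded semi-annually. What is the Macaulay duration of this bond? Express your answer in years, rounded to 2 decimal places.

Periodic yield y = 0.0245. Discount each cash flow and weight by its period:
  t   CF        PV=CF/(1+0.0245)^t    t·PV
  1        82.50        80.5271        80.5271
  2        82.50        78.6014       157.2027
  3        82.50        76.7217       230.1650
  4        82.50        74.8869       299.5478
  5        82.50        73.0961       365.4804
  6        82.50        71.3481       428.0884
  7        82.50        69.6418       487.4928
  8     2,082.50     1,715.8895    13,727.1157
  Σ                  2,240.7125    15,775.6200
Price P = Σ PV = 2,240.7125.
Macaulay duration = Σ(t·PV) / P = 15,775.6200 / 2,240.7125 = 7.04045 half-year periods.
In years: 7.04045 / 2 = 3.52022 years.

3.52 years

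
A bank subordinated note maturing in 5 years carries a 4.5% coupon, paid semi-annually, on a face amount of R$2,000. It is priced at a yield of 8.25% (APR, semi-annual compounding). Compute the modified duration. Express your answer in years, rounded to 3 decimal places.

4.306 years

Periodic yield y = 0.04125. First find Macaulay duration:
  t   CF        PV=CF/(1+0.04125)^t    t·PV
  1        45.00        43.2173        43.2173
  2        45.00        41.5052        83.0104
  3        45.00        39.8609       119.5828
  4        45.00        38.2818       153.1272
  5        45.00        36.7652       183.8262
  6        45.00        35.3088       211.8525
  7        45.00        33.9100       237.3698
  8        45.00        32.5666       260.5328
  9        45.00        31.2764       281.4880
  10    2,045.00     1,365.0331    13,650.3306
  Σ                  1,697.7253    15,224.3376
P = 1,697.7253; Macaulay duration = 15,224.3376 / 1,697.7253 = 8.96749 half-year periods = 4.48375 years.
Modified duration = D_Mac / (1 + y) = 4.48375 / 1.04125 = 4.30612 years.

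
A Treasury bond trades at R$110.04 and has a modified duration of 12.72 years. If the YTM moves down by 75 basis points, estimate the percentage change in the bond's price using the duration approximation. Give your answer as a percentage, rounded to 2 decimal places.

+9.54%

Duration approximation: ΔP/P ≈ -D_mod · Δy = -12.72 × (-0.0075) = +0.095400.
As a percentage: +9.5400%.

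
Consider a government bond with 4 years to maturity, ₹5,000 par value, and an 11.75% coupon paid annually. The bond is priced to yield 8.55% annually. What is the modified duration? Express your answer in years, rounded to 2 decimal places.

3.17 years

Periodic yield y = 0.0855. First find Macaulay duration:
  t   CF        PV=CF/(1+0.0855)^t    t·PV
  1       587.50       541.2252       541.2252
  2       587.50       498.5953       997.1907
  3       587.50       459.3232     1,377.9696
  4     5,587.50     4,024.3730    16,097.4919
  Σ                  5,523.5168    19,013.8775
P = 5,523.5168; Macaulay duration = 19,013.8775 / 5,523.5168 = 3.44235 years.
Modified duration = D_Mac / (1 + y) = 3.44235 / 1.0855 = 3.17121 years.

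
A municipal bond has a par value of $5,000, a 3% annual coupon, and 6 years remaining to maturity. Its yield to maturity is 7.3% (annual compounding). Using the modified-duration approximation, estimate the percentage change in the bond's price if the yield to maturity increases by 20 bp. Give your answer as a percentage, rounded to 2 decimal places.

-1.03%

Periodic yield y = 0.073. Modified duration first:
  t   CF        PV=CF/(1+0.073)^t    t·PV
  1       150.00       139.7950       139.7950
  2       150.00       130.2842       260.5684
  3       150.00       121.4205       364.2616
  4       150.00       113.1599       452.6394
  5       150.00       105.4612       527.3059
  6     5,150.00     3,374.4958    20,246.9750
  Σ                  3,984.6166    21,991.5454
P = 3,984.6166; D_Mac = 5.51911 yrs; D_mod = 5.51911/(1+0.073) = 5.14363 yrs.
ΔP/P ≈ -D_mod · Δy = -5.14363 × (+0.002) = -0.010287 = -1.0287%.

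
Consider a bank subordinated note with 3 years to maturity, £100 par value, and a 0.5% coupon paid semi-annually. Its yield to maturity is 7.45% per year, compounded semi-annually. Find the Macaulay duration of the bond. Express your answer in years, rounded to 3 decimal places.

Periodic yield y = 0.03725. Discount each cash flow and weight by its period:
  t   CF        PV=CF/(1+0.03725)^t    t·PV
  1         0.25         0.2410         0.2410
  2         0.25         0.2324         0.4647
  3         0.25         0.2240         0.6721
  4         0.25         0.2160         0.8639
  5         0.25         0.2082         1.0411
  6       100.25        80.4977       482.9865
  Σ                     81.6194       486.2693
Price P = Σ PV = 81.6194.
Macaulay duration = Σ(t·PV) / P = 486.2693 / 81.6194 = 5.95777 half-year periods.
In years: 5.95777 / 2 = 2.97888 years.

2.979 years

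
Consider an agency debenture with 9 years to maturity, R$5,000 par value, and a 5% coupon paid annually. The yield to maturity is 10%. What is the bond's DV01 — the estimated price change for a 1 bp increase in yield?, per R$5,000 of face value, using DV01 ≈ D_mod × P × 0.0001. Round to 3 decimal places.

Periodic yield y = 0.1.
  t   CF        PV=CF/(1+0.1)^t    t·PV
  1       250.00       227.2727       227.2727
  2       250.00       206.6116       413.2231
  3       250.00       187.8287       563.4861
  4       250.00       170.7534       683.0135
  5       250.00       155.2303       776.1517
  6       250.00       141.1185       846.7109
  7       250.00       128.2895       898.0267
  8       250.00       116.6268       933.0148
  9     5,250.00     2,226.5125    20,038.6125
  Σ                  3,560.2440    25,379.5119
P = 3,560.2440; D_Mac = 7.12859 yrs; D_mod = 6.48053 yrs.
DV01 ≈ 6.48053 × 3,560.2440 × 0.0001 = 2.307228.

R$2.307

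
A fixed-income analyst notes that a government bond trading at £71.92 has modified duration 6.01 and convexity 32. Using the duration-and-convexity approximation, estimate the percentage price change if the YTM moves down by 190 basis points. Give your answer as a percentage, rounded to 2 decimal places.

Duration effect: -D_mod·Δy = -6.01 × (-0.019) = +0.114190
Convexity effect: ½·C·(Δy)² = 0.5 × 32 × (-0.019)² = +0.0057760
ΔP/P ≈ +0.114190 + 0.0057760 = +0.119966
= +11.9966%.

+12.00%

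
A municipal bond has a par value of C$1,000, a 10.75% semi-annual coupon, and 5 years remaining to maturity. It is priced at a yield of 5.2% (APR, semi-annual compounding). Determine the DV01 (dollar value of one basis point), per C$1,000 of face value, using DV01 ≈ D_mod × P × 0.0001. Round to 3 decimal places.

Periodic yield y = 0.026.
  t   CF        PV=CF/(1+0.026)^t    t·PV
  1        53.75        52.3879        52.3879
  2        53.75        51.0603       102.1207
  3        53.75        49.7664       149.2993
  4        53.75        48.5053       194.0211
  5        53.75        47.2761       236.3805
  6        53.75        46.0781       276.4684
  7        53.75        44.9104       314.3728
  8        53.75        43.7723       350.1786
  9        53.75        42.6631       383.9677
  10    1,053.75       815.1996     8,151.9964
  Σ                  1,241.6196    10,211.1935
P = 1,241.6196; D_Mac = 8.22409 half-year periods = 4.11205 yrs; D_mod = 4.00784 yrs.
DV01 ≈ 4.00784 × 1,241.6196 × 0.0001 = 0.497622.

C$0.498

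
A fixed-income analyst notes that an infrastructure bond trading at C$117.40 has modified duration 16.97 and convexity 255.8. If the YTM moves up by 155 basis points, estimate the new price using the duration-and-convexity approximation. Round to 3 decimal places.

Duration effect: -D_mod·Δy = -16.97 × (+0.0155) = -0.263035
Convexity effect: ½·C·(Δy)² = 0.5 × 255.8 × (0.0155)² = +0.030727975
ΔP/P ≈ -0.263035 + 0.030727975 = -0.232307025
New price ≈ 117.40 × (1 - 0.232307025) = 90.127155265.

C$90.127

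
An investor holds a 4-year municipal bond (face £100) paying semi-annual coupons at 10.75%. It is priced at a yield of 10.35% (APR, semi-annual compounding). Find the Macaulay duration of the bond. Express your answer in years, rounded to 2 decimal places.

Periodic yield y = 0.05175. Discount each cash flow and weight by its period:
  t   CF        PV=CF/(1+0.05175)^t    t·PV
  1        5.375         5.1105         5.1105
  2        5.375         4.8591         9.7181
  3        5.375         4.6200        13.8600
  4        5.375         4.3927        17.5707
  5        5.375         4.1765        20.8827
  6        5.375         3.9710        23.8262
  7        5.375         3.7756        26.4295
  8      105.375        70.3781       563.0246
  Σ                    101.2835       680.4223
Price P = Σ PV = 101.2835.
Macaulay duration = Σ(t·PV) / P = 680.4223 / 101.2835 = 6.71799 half-year periods.
In years: 6.71799 / 2 = 3.35900 years.

3.36 years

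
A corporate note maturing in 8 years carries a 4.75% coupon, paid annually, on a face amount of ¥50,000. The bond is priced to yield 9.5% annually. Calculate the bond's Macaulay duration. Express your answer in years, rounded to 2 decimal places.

6.62 years

Periodic yield y = 0.095. Discount each cash flow and weight by its year:
  t   CF        PV=CF/(1+0.095)^t    t·PV
  1     2,375.00     2,168.9498     2,168.9498
  2     2,375.00     1,980.7760     3,961.5521
  3     2,375.00     1,808.9279     5,426.7837
  4     2,375.00     1,651.9889     6,607.9558
  5     2,375.00     1,508.6657     7,543.3285
  6     2,375.00     1,377.7769     8,266.6614
  7     2,375.00     1,258.2437     8,807.7062
  8    52,375.00    25,340.2609   202,722.0875
  Σ                 37,095.5899   245,505.0249
Price P = Σ PV = 37,095.5899.
Macaulay duration = Σ(t·PV) / P = 245,505.0249 / 37,095.5899 = 6.61817 years.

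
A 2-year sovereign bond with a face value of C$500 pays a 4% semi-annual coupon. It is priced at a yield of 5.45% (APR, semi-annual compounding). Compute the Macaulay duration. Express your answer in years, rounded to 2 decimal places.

1.94 years

Periodic yield y = 0.02725. Discount each cash flow and weight by its period:
  t   CF        PV=CF/(1+0.02725)^t    t·PV
  1        10.00         9.7347         9.7347
  2        10.00         9.4765        18.9530
  3        10.00         9.2251        27.6753
  4       510.00       458.0001     1,832.0004
  Σ                    486.4364     1,888.3635
Price P = Σ PV = 486.4364.
Macaulay duration = Σ(t·PV) / P = 1,888.3635 / 486.4364 = 3.88204 half-year periods.
In years: 3.88204 / 2 = 1.94102 years.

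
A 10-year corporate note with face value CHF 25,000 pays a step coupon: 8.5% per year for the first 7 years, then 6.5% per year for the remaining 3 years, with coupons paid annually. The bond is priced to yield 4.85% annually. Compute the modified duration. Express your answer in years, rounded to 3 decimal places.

Periodic yield y = 0.0485. First find Macaulay duration:
  t   CF        PV=CF/(1+0.0485)^t    t·PV
  1     2,125.00     2,026.7048     2,026.7048
  2     2,125.00     1,932.9564     3,865.9129
  3     2,125.00     1,843.5445     5,530.6336
  4     2,125.00     1,758.2685     7,033.0740
  5     2,125.00     1,676.9371     8,384.6853
  6     2,125.00     1,599.3677     9,596.2063
  7     2,125.00     1,525.3865    10,677.7053
  8     1,625.00     1,112.5150     8,900.1202
  9     1,625.00     1,061.0539     9,549.4852
  10   26,625.00    16,580.7919   165,807.9189
  Σ                 31,117.5263   231,372.4465
P = 31,117.5263; Macaulay duration = 231,372.4465 / 31,117.5263 = 7.43544 years.
Modified duration = D_Mac / (1 + y) = 7.43544 / 1.0485 = 7.09150 years.

7.092 years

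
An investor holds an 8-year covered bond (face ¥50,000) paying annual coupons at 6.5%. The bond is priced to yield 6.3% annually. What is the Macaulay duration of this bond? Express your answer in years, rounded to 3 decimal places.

Periodic yield y = 0.063. Discount each cash flow and weight by its year:
  t   CF        PV=CF/(1+0.063)^t    t·PV
  1     3,250.00     3,057.3848     3,057.3848
  2     3,250.00     2,876.1851     5,752.3702
  3     3,250.00     2,705.7245     8,117.1734
  4     3,250.00     2,545.3664    10,181.4655
  5     3,250.00     2,394.5121    11,972.5606
  6     3,250.00     2,252.5984    13,515.5905
  7     3,250.00     2,119.0954    14,833.6678
  8    53,250.00    32,662.8063   261,302.4507
  Σ                 50,613.6730   328,732.6634
Price P = Σ PV = 50,613.6730.
Macaulay duration = Σ(t·PV) / P = 328,732.6634 / 50,613.6730 = 6.49494 years.

6.495 years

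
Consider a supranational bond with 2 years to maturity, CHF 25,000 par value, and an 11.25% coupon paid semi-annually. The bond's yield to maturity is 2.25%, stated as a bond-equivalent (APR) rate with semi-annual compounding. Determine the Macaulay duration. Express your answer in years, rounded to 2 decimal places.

1.86 years

Periodic yield y = 0.01125. Discount each cash flow and weight by its period:
  t   CF        PV=CF/(1+0.01125)^t    t·PV
  1     1,406.25     1,390.6057     1,390.6057
  2     1,406.25     1,375.1354     2,750.2708
  3     1,406.25     1,359.8372     4,079.5117
  4    26,406.25    25,250.6517   101,002.6070
  Σ                 29,376.2301   109,222.9952
Price P = Σ PV = 29,376.2301.
Macaulay duration = Σ(t·PV) / P = 109,222.9952 / 29,376.2301 = 3.71807 half-year periods.
In years: 3.71807 / 2 = 1.85904 years.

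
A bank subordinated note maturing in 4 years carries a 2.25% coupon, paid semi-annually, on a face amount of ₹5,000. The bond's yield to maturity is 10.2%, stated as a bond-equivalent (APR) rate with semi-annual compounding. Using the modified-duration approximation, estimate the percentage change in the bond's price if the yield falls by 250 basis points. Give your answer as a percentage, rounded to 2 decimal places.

+9.08%

Periodic yield y = 0.051. Modified duration first:
  t   CF        PV=CF/(1+0.051)^t    t·PV
  1        56.25        53.5205        53.5205
  2        56.25        50.9234       101.8467
  3        56.25        48.4523       145.3569
  4        56.25        46.1011       184.4046
  5        56.25        43.8641       219.3204
  6        56.25        41.7356       250.4134
  7        56.25        39.7103       277.9723
  8     5,056.25     3,396.3060    27,170.4479
  Σ                  3,720.6132    28,403.2826
P = 3,720.6132; D_Mac = 7.63403 half-year periods = 3.81702 yrs; D_mod = 3.81702/(1+0.051) = 3.63179 yrs.
ΔP/P ≈ -D_mod · Δy = -3.63179 × (-0.025) = +0.090795 = +9.0795%.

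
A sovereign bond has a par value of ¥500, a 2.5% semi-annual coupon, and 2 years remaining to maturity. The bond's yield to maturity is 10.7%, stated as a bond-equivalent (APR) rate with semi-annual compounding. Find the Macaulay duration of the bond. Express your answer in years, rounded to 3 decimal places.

Periodic yield y = 0.0535. Discount each cash flow and weight by its period:
  t   CF        PV=CF/(1+0.0535)^t    t·PV
  1         6.25         5.9326         5.9326
  2         6.25         5.6313        11.2627
  3         6.25         5.3454        16.0361
  4       506.25       410.9859     1,643.9434
  Σ                    427.8951     1,677.1747
Price P = Σ PV = 427.8951.
Macaulay duration = Σ(t·PV) / P = 1,677.1747 / 427.8951 = 3.91959 half-year periods.
In years: 3.91959 / 2 = 1.95980 years.

1.960 years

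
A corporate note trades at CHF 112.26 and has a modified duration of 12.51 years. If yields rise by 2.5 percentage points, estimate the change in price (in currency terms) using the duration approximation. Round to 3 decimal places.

Duration approximation: ΔP/P ≈ -D_mod · Δy = -12.51 × (+0.025) = -0.312750.
ΔP ≈ 112.26 × (-0.312750) = -35.109315.

-CHF 35.109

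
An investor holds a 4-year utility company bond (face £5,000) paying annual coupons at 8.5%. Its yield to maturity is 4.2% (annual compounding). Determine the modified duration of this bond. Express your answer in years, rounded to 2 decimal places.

Periodic yield y = 0.042. First find Macaulay duration:
  t   CF        PV=CF/(1+0.042)^t    t·PV
  1       425.00       407.8695       407.8695
  2       425.00       391.4294       782.8589
  3       425.00       375.6521     1,126.9562
  4     5,425.00     4,601.8119    18,407.2478
  Σ                  5,776.7629    20,724.9323
P = 5,776.7629; Macaulay duration = 20,724.9323 / 5,776.7629 = 3.58764 years.
Modified duration = D_Mac / (1 + y) = 3.58764 / 1.042 = 3.44303 years.

3.44 years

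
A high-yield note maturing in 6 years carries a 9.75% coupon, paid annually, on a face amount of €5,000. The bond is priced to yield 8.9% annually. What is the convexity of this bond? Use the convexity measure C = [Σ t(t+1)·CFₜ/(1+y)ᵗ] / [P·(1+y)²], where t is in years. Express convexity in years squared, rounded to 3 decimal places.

With y = 0.089:
  t   CF        PV=CF/(1+0.089)^t    t·PV        t(t+1)·PV
  1       487.50       447.6584       447.6584         895.3168
  2       487.50       411.0729       822.1458       2,466.4375
  3       487.50       377.4774     1,132.4323       4,529.7291
  4       487.50       346.6276     1,386.5103       6,932.5514
  5       487.50       318.2990     1,591.4948       9,548.9688
  6     5,487.50     3,290.0860    19,740.5162     138,183.6134
  Σ                  5,191.2213    25,120.7578     162,556.6170
P = 5,191.2213.
Convexity = Σ t(t+1)·PV / [P·(1+y)²] = 162,556.6170 / (5,191.2213 × 1.185921) = 26.40459.

26.405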